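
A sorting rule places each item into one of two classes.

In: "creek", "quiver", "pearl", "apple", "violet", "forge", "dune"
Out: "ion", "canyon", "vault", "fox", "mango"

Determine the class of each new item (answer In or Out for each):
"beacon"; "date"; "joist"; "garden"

In, In, Out, In

The distinguishing property — contains 'e' — holds for all the 'In' cases and none of the 'Out' cases.
In: "beacon", since has 'e'.
In: "date", since has 'e'.
Out: "joist", since no 'e'.
In: "garden", since has 'e'.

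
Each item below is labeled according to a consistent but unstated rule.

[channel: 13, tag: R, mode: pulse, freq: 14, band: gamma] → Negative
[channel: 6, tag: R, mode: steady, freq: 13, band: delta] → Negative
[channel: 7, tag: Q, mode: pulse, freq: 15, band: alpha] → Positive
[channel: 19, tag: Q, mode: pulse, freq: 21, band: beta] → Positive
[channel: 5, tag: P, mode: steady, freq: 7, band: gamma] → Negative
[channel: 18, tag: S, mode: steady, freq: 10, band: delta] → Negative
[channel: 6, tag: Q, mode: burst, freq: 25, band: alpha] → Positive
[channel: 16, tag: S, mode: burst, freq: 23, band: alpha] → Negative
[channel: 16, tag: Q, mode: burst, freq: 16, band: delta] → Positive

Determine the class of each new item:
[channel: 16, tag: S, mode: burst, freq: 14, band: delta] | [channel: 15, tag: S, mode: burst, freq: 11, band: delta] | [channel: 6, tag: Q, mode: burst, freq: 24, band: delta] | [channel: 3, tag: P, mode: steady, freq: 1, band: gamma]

Rule: tag is Q. This holds for each 'Positive' example and fails for each 'Negative' one.

Negative, Negative, Positive, Negative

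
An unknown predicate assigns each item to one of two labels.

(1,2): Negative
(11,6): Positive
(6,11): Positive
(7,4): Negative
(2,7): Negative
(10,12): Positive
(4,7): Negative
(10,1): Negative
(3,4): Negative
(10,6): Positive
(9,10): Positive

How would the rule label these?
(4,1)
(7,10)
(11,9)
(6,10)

Negative, Positive, Positive, Positive

Every 'Positive' example satisfies: sum ≥ 16. None of the 'Negative' examples do.
(4,1): Negative (4+1 = 5). (7,10): Positive (7+10 = 17). (11,9): Positive (11+9 = 20). (6,10): Positive (6+10 = 16).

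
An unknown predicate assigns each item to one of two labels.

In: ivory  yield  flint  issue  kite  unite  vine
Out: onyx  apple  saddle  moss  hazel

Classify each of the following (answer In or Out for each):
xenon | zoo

Out, Out

Looking at the examples, the only property every 'In' case has and every 'Out' case lacks is: contains 'i'.
xenon → no 'i' → Out.
zoo → no 'i' → Out.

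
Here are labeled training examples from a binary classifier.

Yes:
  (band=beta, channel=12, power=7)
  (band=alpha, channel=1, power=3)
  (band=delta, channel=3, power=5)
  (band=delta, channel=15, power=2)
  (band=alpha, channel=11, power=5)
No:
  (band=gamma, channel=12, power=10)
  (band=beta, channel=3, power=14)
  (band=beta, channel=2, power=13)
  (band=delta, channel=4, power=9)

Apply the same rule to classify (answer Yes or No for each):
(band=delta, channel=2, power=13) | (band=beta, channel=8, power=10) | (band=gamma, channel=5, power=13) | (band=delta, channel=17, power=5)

The classifier is using: power ≤ 7.
(band=delta, channel=2, power=13): power = 13 — lacks this property, so No.
(band=beta, channel=8, power=10): power = 10 — lacks this property, so No.
(band=gamma, channel=5, power=13): power = 13 — lacks this property, so No.
(band=delta, channel=17, power=5): power = 5 — matches, so Yes.

No, No, No, Yes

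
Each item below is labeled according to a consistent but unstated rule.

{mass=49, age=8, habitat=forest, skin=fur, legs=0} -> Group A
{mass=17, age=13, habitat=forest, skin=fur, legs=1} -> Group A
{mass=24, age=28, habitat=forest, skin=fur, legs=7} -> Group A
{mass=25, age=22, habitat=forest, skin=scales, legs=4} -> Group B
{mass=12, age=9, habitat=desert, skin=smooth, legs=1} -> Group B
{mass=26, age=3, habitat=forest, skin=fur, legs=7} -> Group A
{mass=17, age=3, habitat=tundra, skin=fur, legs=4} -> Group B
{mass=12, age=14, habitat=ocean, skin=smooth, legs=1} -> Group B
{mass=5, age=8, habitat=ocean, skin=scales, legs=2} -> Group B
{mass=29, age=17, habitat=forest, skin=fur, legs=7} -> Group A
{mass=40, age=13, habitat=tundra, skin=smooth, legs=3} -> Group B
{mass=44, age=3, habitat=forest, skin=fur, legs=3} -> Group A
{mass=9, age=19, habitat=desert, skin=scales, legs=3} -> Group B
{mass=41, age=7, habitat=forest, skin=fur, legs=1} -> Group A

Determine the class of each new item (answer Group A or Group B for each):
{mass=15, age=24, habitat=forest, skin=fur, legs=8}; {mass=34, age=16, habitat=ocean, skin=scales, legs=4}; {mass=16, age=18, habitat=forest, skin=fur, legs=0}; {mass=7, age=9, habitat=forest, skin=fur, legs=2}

Group A, Group B, Group A, Group A

The common property of the 'Group A' items is: skin is fur AND habitat is forest. No 'Group B' item has it.
{mass=15, age=24, habitat=forest, skin=fur, legs=8}: skin is fur, habitat is forest, qualifies → Group A.
{mass=34, age=16, habitat=ocean, skin=scales, legs=4}: skin is scales, habitat is ocean, fails the rule → Group B.
{mass=16, age=18, habitat=forest, skin=fur, legs=0}: skin is fur, habitat is forest, qualifies → Group A.
{mass=7, age=9, habitat=forest, skin=fur, legs=2}: skin is fur, habitat is forest, qualifies → Group A.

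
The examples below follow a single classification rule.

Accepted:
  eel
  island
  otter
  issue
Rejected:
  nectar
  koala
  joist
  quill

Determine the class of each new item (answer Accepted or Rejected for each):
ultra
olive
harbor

Accepted, Accepted, Rejected

'Accepted' ⟺ starts with a vowel.
ultra → starts with 'u' → Accepted.
olive → starts with 'o' → Accepted.
harbor → starts with 'h' → Rejected.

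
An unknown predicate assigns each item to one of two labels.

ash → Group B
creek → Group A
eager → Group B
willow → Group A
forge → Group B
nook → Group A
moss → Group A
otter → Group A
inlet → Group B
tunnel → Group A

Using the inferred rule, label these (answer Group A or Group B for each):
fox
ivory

One predicate separates the groups cleanly: has a double letter.
fox: Group B (no doubled letter). ivory: Group B (no doubled letter).

Group B, Group B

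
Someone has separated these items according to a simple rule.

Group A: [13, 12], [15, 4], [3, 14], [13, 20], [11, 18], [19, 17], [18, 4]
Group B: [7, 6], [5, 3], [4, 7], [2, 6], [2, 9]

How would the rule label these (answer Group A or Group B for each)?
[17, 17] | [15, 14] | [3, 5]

Group A, Group A, Group B

Every 'Group A' example satisfies: sum ≥ 17. None of the 'Group B' examples do.
[17, 17]: Group A (17+17 = 34).
[15, 14]: Group A (15+14 = 29).
[3, 5]: Group B (3+5 = 8).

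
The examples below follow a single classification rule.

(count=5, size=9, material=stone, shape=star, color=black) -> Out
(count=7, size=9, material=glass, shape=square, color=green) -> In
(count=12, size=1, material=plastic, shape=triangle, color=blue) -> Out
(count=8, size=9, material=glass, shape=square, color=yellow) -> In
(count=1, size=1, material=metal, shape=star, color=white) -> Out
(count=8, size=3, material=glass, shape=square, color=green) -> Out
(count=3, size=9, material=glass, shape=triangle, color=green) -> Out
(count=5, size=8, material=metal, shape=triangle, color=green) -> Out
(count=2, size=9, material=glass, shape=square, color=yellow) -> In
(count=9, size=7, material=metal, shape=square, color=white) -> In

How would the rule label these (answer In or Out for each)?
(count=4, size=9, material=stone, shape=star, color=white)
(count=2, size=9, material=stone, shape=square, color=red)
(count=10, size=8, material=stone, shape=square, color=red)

Out, In, In

All 'In' examples share one property — shape is square AND size ≥ 7 — and every 'Out' example lacks it.
(count=4, size=9, material=stone, shape=star, color=white): Out (shape is star, size = 9).
(count=2, size=9, material=stone, shape=square, color=red): In (shape is square, size = 9).
(count=10, size=8, material=stone, shape=square, color=red): In (shape is square, size = 8).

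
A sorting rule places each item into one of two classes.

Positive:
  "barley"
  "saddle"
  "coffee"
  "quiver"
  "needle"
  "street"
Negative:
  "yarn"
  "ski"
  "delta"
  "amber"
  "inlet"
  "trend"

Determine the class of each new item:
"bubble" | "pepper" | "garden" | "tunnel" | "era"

Positive, Positive, Positive, Positive, Negative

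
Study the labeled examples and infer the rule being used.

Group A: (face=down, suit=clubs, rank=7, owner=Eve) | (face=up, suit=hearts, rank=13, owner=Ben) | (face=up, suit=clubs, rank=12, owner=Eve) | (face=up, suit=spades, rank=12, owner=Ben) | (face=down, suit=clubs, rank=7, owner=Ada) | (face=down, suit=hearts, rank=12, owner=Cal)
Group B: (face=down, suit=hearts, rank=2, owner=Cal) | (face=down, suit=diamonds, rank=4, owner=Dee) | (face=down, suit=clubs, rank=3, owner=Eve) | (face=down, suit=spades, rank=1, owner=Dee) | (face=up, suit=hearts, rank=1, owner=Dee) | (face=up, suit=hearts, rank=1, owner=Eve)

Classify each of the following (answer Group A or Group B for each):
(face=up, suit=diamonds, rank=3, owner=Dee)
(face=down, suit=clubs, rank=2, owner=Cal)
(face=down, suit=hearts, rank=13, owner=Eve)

Group B, Group B, Group A

The common property of the 'Group A' items is: rank ≥ 7. No 'Group B' item has it.
(face=up, suit=diamonds, rank=3, owner=Dee) → rank = 3 → Group B. (face=down, suit=clubs, rank=2, owner=Cal) → rank = 2 → Group B. (face=down, suit=hearts, rank=13, owner=Eve) → rank = 13 → Group A.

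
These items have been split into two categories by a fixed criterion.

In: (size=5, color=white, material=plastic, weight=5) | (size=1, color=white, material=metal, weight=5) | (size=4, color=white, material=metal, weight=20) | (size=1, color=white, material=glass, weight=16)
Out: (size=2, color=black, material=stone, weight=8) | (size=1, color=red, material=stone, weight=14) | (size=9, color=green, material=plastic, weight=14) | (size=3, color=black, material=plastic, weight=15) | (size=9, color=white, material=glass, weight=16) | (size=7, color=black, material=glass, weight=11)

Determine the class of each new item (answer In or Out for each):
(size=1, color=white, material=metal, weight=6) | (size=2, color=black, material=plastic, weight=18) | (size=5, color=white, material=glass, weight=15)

In, Out, In

A rule that fits every label: color is white AND size ≤ 5 — true of each 'In' example, false of each 'Out' one.
(size=1, color=white, material=metal, weight=6): color is white, size = 1, matches → In. (size=2, color=black, material=plastic, weight=18): color is black, size = 2, doesn't match → Out. (size=5, color=white, material=glass, weight=15): color is white, size = 5, matches → In.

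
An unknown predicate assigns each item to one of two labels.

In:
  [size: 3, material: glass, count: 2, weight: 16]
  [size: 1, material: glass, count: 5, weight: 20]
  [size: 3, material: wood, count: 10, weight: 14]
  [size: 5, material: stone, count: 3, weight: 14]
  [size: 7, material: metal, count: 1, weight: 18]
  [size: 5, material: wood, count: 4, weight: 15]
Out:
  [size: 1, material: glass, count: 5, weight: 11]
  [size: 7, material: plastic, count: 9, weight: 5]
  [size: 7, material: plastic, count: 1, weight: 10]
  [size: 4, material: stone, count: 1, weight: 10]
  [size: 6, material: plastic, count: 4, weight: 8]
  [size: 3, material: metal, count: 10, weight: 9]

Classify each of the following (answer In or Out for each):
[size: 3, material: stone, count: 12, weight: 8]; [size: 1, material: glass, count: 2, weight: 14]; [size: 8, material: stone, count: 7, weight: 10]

Every 'In' example satisfies: weight ≥ 14. None of the 'Out' examples do.

Out, In, Out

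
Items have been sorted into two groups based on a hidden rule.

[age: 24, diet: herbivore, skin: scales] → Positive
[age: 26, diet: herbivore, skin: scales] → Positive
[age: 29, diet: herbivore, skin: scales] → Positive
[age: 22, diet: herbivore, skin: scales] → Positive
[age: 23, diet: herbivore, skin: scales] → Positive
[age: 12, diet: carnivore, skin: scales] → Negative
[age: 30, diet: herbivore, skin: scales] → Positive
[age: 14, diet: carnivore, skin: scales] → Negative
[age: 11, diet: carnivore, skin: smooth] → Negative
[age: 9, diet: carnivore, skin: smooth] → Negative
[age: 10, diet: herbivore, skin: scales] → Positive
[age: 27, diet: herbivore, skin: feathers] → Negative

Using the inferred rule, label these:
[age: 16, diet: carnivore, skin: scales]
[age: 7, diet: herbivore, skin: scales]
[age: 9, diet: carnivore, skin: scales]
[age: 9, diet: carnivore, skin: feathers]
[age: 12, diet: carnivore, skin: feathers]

Negative, Positive, Negative, Negative, Negative

'Positive' ⟺ skin is scales AND diet is herbivore.
[age: 16, diet: carnivore, skin: scales]: skin is scales, diet is carnivore, doesn't match → Negative. [age: 7, diet: herbivore, skin: scales]: skin is scales, diet is herbivore, satisfies this → Positive. [age: 9, diet: carnivore, skin: scales]: skin is scales, diet is carnivore, doesn't match → Negative. [age: 9, diet: carnivore, skin: feathers]: skin is feathers, diet is carnivore, doesn't match → Negative. [age: 12, diet: carnivore, skin: feathers]: skin is feathers, diet is carnivore, doesn't match → Negative.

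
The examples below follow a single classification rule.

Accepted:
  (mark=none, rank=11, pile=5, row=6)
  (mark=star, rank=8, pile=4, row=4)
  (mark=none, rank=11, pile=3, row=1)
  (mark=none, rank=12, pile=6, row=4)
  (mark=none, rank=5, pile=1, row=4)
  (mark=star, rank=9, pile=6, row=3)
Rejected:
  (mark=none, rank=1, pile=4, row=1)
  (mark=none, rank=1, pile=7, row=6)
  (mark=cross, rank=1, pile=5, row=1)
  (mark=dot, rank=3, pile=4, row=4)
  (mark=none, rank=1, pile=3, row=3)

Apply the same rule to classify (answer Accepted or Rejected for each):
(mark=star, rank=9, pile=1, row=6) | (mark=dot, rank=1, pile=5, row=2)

'Accepted' ⟺ rank ≥ 5.
(mark=star, rank=9, pile=1, row=6) → rank = 9 → Accepted.
(mark=dot, rank=1, pile=5, row=2) → rank = 1 → Rejected.

Accepted, Rejected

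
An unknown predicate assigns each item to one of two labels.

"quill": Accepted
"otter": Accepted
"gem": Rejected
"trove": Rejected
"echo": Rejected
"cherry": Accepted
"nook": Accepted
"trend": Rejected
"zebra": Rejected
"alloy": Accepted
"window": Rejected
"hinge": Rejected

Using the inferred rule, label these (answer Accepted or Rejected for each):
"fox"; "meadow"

Rejected, Rejected

A rule that fits every label: has a double letter — true of each 'Accepted' example, false of each 'Rejected' one.
"fox" → no doubled letter → Rejected.
"meadow" → no doubled letter → Rejected.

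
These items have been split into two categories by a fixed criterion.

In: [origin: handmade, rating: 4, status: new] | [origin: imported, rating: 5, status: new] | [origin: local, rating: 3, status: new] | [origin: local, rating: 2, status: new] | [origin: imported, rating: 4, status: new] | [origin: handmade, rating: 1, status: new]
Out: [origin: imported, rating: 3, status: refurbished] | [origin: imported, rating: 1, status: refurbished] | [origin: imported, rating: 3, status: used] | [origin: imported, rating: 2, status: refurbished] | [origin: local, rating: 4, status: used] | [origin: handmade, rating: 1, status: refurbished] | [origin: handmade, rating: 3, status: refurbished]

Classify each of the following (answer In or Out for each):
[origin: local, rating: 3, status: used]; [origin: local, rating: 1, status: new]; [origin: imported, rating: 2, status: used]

The simplest hypothesis consistent with all the labels is: status is new.

Out, In, Out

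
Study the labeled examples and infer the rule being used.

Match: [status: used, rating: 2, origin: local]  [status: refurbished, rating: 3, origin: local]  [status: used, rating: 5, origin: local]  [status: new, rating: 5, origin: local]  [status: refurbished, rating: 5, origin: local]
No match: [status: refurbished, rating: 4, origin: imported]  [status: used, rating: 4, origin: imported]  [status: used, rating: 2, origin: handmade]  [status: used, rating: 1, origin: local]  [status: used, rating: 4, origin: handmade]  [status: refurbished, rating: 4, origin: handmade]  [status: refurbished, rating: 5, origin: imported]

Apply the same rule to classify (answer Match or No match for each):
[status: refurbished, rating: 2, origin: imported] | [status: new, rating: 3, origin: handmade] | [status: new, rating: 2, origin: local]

No match, No match, Match

Rule: origin is local AND rating ≥ 2. This holds for each 'Match' example and fails for each 'No match' one.
[status: refurbished, rating: 2, origin: imported]: origin is imported, rating = 2 — doesn't qualify, so No match.
[status: new, rating: 3, origin: handmade]: origin is handmade, rating = 3 — doesn't qualify, so No match.
[status: new, rating: 2, origin: local]: origin is local, rating = 2 — has this property, so Match.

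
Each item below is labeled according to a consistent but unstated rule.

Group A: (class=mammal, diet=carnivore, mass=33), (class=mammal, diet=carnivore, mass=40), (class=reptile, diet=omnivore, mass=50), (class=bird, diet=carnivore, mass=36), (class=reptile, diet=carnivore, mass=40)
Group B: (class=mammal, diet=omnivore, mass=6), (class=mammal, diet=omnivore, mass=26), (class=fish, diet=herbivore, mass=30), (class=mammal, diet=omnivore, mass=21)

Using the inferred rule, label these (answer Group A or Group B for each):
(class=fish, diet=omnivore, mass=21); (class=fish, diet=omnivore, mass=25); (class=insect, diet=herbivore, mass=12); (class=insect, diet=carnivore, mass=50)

The simplest hypothesis consistent with all the labels is: mass ≥ 33.

Group B, Group B, Group B, Group A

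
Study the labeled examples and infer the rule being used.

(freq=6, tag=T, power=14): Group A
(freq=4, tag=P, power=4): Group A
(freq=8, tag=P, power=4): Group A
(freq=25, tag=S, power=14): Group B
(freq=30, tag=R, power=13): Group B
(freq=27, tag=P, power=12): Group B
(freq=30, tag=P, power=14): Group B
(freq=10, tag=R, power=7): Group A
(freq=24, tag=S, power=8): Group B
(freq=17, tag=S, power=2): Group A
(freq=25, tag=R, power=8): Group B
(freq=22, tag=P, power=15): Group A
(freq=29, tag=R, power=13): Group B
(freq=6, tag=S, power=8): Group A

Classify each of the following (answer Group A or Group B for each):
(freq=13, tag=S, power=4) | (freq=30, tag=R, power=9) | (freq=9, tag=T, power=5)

Group A, Group B, Group A

'Group A' ⟺ freq ≤ 22.
(freq=13, tag=S, power=4): Group A (freq = 13).
(freq=30, tag=R, power=9): Group B (freq = 30).
(freq=9, tag=T, power=5): Group A (freq = 9).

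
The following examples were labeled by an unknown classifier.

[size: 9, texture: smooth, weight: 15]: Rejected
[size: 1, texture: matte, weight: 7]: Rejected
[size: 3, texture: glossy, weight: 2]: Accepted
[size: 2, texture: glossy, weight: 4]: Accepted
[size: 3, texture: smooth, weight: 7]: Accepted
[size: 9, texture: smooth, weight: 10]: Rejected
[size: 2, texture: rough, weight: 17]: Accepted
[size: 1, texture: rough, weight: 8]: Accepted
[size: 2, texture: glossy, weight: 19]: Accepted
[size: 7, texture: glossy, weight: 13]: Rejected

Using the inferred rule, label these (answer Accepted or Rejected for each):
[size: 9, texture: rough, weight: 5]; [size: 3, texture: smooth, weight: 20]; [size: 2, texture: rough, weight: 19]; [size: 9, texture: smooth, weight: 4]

Rejected, Accepted, Accepted, Rejected

The common property of the 'Accepted' items is: texture is not matte AND size ≤ 3. No 'Rejected' item has it.
Rejected: [size: 9, texture: rough, weight: 5], since texture is rough, size = 9.
Accepted: [size: 3, texture: smooth, weight: 20], since texture is smooth, size = 3.
Accepted: [size: 2, texture: rough, weight: 19], since texture is rough, size = 2.
Rejected: [size: 9, texture: smooth, weight: 4], since texture is smooth, size = 9.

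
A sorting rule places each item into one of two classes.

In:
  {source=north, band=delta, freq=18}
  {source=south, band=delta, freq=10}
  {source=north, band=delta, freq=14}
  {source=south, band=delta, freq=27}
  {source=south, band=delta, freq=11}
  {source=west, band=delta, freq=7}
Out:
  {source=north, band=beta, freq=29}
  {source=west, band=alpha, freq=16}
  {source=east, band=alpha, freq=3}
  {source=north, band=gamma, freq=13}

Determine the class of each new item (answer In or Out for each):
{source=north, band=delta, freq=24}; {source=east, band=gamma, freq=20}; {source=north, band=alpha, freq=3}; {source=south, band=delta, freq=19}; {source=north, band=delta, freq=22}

In, Out, Out, In, In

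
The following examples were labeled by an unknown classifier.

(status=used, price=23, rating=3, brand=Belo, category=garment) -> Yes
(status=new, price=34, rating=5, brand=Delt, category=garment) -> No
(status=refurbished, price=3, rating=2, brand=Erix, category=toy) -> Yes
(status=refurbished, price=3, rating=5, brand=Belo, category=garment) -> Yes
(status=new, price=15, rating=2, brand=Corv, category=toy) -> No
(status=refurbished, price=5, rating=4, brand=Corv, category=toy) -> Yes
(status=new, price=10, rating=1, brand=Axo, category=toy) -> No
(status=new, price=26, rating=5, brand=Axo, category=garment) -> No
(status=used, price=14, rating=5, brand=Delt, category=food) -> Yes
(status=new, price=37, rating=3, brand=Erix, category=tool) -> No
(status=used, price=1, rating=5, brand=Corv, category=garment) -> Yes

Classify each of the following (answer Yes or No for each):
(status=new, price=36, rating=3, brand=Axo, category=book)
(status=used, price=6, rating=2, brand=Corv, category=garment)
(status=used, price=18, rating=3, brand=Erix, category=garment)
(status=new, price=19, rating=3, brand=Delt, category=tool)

No, Yes, Yes, No

Looking at the examples, the only property every 'Yes' case has and every 'No' case lacks is: status is not new.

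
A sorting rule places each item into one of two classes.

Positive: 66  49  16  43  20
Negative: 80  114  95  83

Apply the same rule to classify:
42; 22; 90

All 'Positive' examples share one property — at most 66 — and every 'Negative' example lacks it.
Positive: 42, since 42 ≤ 66. Positive: 22, since 22 ≤ 66. Negative: 90, since 90 > 66.

Positive, Positive, Negative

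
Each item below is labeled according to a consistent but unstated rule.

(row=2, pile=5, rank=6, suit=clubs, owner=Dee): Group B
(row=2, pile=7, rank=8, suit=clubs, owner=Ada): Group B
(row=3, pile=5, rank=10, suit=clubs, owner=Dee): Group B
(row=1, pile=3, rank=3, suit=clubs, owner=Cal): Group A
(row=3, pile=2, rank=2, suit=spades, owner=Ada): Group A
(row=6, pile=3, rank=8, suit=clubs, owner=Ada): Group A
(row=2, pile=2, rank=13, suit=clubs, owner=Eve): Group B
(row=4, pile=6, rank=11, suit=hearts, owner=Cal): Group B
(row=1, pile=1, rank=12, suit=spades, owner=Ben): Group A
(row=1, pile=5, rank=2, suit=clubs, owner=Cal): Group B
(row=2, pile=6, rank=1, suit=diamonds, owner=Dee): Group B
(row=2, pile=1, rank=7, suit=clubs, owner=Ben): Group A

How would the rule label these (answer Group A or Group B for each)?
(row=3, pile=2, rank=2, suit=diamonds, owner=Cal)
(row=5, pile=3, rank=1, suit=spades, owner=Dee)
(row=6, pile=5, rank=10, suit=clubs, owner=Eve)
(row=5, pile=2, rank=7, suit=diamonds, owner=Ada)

The simplest hypothesis consistent with all the labels is: rank ≤ 12 AND pile ≤ 3.
Group A: (row=3, pile=2, rank=2, suit=diamonds, owner=Cal), since rank = 2, pile = 2.
Group A: (row=5, pile=3, rank=1, suit=spades, owner=Dee), since rank = 1, pile = 3.
Group B: (row=6, pile=5, rank=10, suit=clubs, owner=Eve), since rank = 10, pile = 5.
Group A: (row=5, pile=2, rank=7, suit=diamonds, owner=Ada), since rank = 7, pile = 2.

Group A, Group A, Group B, Group A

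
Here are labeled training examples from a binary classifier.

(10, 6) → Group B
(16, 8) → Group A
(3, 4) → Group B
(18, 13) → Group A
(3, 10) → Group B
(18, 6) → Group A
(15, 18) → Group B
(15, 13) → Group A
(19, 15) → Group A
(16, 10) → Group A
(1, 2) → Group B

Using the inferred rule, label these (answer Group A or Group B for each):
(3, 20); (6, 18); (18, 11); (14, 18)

One predicate separates the groups cleanly: first > second AND sum ≥ 24.

Group B, Group B, Group A, Group B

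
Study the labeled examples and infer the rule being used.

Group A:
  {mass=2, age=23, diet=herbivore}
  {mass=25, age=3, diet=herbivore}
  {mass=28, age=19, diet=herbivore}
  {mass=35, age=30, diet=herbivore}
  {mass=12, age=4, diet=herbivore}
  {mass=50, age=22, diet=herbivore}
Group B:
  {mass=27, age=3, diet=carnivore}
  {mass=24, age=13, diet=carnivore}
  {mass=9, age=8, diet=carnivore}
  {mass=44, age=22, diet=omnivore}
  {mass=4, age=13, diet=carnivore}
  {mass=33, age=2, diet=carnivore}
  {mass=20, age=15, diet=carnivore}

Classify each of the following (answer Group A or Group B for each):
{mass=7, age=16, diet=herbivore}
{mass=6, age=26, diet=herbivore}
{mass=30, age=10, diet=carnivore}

Group A, Group A, Group B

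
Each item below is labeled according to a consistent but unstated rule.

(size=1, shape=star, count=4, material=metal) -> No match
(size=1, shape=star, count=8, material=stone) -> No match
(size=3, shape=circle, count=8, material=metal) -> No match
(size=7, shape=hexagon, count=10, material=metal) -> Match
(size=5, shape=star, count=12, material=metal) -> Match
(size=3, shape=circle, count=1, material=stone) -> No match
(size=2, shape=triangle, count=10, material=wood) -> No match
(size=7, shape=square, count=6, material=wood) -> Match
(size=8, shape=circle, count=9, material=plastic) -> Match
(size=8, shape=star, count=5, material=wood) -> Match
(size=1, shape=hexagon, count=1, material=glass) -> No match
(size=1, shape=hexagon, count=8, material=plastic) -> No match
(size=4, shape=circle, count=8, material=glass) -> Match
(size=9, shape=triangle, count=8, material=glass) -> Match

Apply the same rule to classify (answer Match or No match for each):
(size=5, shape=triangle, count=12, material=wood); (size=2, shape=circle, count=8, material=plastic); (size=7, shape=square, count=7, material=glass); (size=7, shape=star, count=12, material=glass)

All 'Match' examples share one property — size ≥ 4 — and every 'No match' example lacks it.
(size=5, shape=triangle, count=12, material=wood): size = 5 — has this property, so Match.
(size=2, shape=circle, count=8, material=plastic): size = 2 — does not pass, so No match.
(size=7, shape=square, count=7, material=glass): size = 7 — has this property, so Match.
(size=7, shape=star, count=12, material=glass): size = 7 — has this property, so Match.

Match, No match, Match, Match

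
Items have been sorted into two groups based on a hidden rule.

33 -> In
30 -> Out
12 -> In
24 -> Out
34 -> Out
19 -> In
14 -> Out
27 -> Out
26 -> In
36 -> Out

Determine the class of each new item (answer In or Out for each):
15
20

Out, Out

Comparing the two groups points to one rule — ≡ 5 (mod 7).
15: Out (15 mod 7 = 1). 20: Out (20 mod 7 = 6).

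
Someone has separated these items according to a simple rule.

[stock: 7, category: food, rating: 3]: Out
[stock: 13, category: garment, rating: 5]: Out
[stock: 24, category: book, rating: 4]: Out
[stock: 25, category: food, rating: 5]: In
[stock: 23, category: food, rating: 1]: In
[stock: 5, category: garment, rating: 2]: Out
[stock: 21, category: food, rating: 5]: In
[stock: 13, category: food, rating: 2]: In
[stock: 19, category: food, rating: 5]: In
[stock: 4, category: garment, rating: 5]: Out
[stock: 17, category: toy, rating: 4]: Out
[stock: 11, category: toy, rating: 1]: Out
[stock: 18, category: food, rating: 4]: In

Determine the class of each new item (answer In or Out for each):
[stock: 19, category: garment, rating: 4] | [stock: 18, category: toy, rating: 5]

The distinguishing property — category is food AND stock ≥ 11 — holds for all the 'In' cases and none of the 'Out' cases.
[stock: 19, category: garment, rating: 4] → category is garment, stock = 19 → Out. [stock: 18, category: toy, rating: 5] → category is toy, stock = 18 → Out.

Out, Out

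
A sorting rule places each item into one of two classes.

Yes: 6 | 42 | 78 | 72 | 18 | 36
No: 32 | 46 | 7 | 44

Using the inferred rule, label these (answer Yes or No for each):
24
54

One predicate separates the groups cleanly: multiple of 3.

Yes, Yes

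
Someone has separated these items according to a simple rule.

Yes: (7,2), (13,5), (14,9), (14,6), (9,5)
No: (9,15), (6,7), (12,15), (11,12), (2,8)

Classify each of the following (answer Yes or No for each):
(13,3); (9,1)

The common property of the 'Yes' items is: first > second. No 'No' item has it.

Yes, Yes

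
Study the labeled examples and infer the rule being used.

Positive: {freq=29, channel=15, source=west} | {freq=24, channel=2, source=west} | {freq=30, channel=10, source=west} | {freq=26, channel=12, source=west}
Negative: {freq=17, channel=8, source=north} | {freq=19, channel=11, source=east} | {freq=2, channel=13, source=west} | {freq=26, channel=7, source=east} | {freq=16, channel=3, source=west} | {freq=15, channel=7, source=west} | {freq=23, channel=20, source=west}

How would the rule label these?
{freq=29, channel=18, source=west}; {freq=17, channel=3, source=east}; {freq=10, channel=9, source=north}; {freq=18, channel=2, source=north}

The common property of the 'Positive' items is: source is west AND freq ≥ 24. No 'Negative' item has it.

Positive, Negative, Negative, Negative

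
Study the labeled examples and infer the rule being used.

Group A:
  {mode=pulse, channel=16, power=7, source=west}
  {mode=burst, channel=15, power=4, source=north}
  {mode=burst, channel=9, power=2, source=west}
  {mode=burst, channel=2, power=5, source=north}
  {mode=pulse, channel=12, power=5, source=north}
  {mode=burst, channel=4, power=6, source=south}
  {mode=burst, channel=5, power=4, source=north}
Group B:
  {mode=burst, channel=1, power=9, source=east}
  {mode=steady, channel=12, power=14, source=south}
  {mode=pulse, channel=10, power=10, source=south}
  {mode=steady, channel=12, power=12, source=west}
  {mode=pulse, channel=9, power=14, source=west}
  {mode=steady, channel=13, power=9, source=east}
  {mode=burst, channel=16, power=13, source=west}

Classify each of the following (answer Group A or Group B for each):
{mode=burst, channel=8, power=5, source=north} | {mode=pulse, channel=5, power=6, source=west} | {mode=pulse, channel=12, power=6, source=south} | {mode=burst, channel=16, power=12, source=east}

Group A, Group A, Group A, Group B

One predicate separates the groups cleanly: power ≤ 7.
{mode=burst, channel=8, power=5, source=north}: Group A (power = 5). {mode=pulse, channel=5, power=6, source=west}: Group A (power = 6). {mode=pulse, channel=12, power=6, source=south}: Group A (power = 6). {mode=burst, channel=16, power=12, source=east}: Group B (power = 12).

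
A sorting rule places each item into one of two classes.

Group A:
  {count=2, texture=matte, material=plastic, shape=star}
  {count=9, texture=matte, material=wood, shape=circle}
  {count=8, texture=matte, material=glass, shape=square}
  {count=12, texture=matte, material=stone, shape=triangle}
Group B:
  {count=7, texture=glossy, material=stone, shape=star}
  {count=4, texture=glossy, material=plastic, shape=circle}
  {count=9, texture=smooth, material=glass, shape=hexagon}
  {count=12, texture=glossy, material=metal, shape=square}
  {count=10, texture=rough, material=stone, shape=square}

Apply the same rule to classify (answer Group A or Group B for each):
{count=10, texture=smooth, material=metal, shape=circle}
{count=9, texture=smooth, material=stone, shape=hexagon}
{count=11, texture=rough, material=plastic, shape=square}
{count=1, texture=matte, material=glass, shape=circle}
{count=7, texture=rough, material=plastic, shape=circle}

Group B, Group B, Group B, Group A, Group B

Checking candidate rules against both groups, what survives is: texture is matte.
Group B: {count=10, texture=smooth, material=metal, shape=circle}, since texture is smooth.
Group B: {count=9, texture=smooth, material=stone, shape=hexagon}, since texture is smooth.
Group B: {count=11, texture=rough, material=plastic, shape=square}, since texture is rough.
Group A: {count=1, texture=matte, material=glass, shape=circle}, since texture is matte.
Group B: {count=7, texture=rough, material=plastic, shape=circle}, since texture is rough.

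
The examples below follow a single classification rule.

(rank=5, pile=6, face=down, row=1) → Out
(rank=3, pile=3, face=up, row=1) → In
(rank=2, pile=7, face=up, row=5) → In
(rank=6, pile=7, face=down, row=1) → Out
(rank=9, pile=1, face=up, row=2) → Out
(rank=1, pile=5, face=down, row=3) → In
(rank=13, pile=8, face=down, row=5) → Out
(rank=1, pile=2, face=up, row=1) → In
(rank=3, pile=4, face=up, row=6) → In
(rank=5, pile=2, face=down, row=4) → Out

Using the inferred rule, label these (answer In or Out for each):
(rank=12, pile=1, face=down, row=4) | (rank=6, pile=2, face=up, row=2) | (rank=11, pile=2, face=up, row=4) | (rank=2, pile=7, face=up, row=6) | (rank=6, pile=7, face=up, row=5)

Out, Out, Out, In, Out

A rule that fits every label: rank ≤ 3 — true of each 'In' example, false of each 'Out' one.
(rank=12, pile=1, face=down, row=4): rank = 12, lacks this property → Out. (rank=6, pile=2, face=up, row=2): rank = 6, lacks this property → Out. (rank=11, pile=2, face=up, row=4): rank = 11, lacks this property → Out. (rank=2, pile=7, face=up, row=6): rank = 2, checks out → In. (rank=6, pile=7, face=up, row=5): rank = 6, lacks this property → Out.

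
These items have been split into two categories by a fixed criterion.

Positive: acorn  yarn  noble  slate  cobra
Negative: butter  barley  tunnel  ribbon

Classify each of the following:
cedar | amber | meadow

Rule: length ≤ 5. This holds for each 'Positive' example and fails for each 'Negative' one.
cedar — length 5, hence Positive.
amber — length 5, hence Positive.
meadow — length 6, hence Negative.

Positive, Positive, Negative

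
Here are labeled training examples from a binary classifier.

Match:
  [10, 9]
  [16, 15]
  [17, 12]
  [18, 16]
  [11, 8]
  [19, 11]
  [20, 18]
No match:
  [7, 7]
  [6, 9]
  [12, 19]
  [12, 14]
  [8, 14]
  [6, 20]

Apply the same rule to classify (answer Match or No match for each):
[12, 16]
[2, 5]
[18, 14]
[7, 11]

No match, No match, Match, No match

The rule appears to be: first > second.
No match: [12, 16], since 12 < 16.
No match: [2, 5], since 2 < 5.
Match: [18, 14], since 18 > 14.
No match: [7, 11], since 7 < 11.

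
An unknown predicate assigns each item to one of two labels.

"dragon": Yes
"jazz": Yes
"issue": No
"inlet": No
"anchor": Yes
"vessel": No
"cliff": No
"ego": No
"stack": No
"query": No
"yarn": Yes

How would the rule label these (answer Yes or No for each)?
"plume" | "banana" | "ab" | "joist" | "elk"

No, Yes, Yes, No, No

The simplest hypothesis consistent with all the labels is: even length AND contains 'a'.
"plume": length 5, no 'a' — doesn't qualify, so No. "banana": length 6, has 'a' — checks out, so Yes. "ab": length 2, has 'a' — checks out, so Yes. "joist": length 5, no 'a' — doesn't qualify, so No. "elk": length 3, no 'a' — doesn't qualify, so No.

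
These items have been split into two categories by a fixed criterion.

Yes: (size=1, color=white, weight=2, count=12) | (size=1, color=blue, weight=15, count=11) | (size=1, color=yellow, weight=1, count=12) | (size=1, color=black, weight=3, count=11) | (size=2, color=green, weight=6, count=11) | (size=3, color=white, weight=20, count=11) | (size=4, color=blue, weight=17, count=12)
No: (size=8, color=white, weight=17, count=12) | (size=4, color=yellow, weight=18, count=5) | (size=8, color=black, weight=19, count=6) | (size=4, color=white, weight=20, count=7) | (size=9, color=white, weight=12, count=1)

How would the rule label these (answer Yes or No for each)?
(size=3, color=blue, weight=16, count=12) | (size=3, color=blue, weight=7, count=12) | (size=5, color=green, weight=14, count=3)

Yes, Yes, No

The rule appears to be: count ≥ 11 AND size ≤ 4.
(size=3, color=blue, weight=16, count=12): Yes (count = 12, size = 3).
(size=3, color=blue, weight=7, count=12): Yes (count = 12, size = 3).
(size=5, color=green, weight=14, count=3): No (count = 3, size = 5).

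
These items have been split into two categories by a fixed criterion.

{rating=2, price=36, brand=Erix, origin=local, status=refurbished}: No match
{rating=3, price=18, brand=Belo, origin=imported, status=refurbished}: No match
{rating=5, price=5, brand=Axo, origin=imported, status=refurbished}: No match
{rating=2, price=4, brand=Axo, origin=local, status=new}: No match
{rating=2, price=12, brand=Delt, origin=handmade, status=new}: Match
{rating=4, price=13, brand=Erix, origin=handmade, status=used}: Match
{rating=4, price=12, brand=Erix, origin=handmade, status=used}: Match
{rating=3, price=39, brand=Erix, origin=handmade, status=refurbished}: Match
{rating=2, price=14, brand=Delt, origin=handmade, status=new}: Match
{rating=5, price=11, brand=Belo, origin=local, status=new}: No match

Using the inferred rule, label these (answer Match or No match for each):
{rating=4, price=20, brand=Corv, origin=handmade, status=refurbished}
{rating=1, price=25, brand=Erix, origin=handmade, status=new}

Comparing the two groups points to one rule — origin is handmade.
{rating=4, price=20, brand=Corv, origin=handmade, status=refurbished} — origin is handmade, hence Match.
{rating=1, price=25, brand=Erix, origin=handmade, status=new} — origin is handmade, hence Match.

Match, Match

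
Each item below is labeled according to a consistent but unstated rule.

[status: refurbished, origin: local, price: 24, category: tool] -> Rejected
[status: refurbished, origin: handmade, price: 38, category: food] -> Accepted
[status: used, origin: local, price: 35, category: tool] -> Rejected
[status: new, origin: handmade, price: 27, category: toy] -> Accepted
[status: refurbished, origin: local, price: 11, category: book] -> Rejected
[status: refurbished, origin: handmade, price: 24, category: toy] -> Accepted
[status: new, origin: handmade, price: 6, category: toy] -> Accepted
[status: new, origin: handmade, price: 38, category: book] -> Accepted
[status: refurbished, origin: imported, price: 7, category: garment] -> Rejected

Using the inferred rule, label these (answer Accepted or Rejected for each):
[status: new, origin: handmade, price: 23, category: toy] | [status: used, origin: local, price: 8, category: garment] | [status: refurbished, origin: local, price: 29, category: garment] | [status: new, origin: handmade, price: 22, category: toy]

Accepted, Rejected, Rejected, Accepted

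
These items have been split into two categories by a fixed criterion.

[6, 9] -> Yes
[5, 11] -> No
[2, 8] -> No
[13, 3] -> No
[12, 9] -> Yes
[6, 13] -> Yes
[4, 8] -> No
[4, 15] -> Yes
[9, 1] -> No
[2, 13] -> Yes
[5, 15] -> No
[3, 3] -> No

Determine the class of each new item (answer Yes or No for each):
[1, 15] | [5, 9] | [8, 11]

The simplest hypothesis consistent with all the labels is: sum is odd.
[1, 15]: 1+15 = 16 — does not fit, so No. [5, 9]: 5+9 = 14 — does not fit, so No. [8, 11]: 8+11 = 19 — qualifies, so Yes.

No, No, Yes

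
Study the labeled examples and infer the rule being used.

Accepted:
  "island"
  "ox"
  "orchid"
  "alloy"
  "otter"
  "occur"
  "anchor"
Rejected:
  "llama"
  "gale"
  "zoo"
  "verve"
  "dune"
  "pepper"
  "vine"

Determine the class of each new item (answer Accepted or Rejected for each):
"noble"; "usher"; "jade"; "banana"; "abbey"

Rejected, Accepted, Rejected, Rejected, Accepted

The common property of the 'Accepted' items is: starts with a vowel. No 'Rejected' item has it.
"noble" — starts with 'n', hence Rejected. "usher" — starts with 'u', hence Accepted. "jade" — starts with 'j', hence Rejected. "banana" — starts with 'b', hence Rejected. "abbey" — starts with 'a', hence Accepted.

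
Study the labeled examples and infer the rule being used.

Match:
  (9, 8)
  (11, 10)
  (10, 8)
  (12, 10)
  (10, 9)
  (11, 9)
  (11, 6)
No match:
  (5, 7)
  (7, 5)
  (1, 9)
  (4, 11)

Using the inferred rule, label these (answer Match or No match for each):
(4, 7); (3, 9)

No match, No match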